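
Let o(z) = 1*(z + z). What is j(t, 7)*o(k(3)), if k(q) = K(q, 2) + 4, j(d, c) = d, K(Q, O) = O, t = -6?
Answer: -72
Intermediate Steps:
k(q) = 6 (k(q) = 2 + 4 = 6)
o(z) = 2*z (o(z) = 1*(2*z) = 2*z)
j(t, 7)*o(k(3)) = -12*6 = -6*12 = -72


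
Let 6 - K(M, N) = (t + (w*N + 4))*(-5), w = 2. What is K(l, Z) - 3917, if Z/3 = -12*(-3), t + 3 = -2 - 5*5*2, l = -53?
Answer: -3086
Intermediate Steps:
t = -55 (t = -3 + (-2 - 5*5*2) = -3 + (-2 - 25*2) = -3 + (-2 - 50) = -3 - 52 = -55)
Z = 108 (Z = 3*(-12*(-3)) = 3*36 = 108)
K(M, N) = -249 + 10*N (K(M, N) = 6 - (-55 + (2*N + 4))*(-5) = 6 - (-55 + (4 + 2*N))*(-5) = 6 - (-51 + 2*N)*(-5) = 6 - (255 - 10*N) = 6 + (-255 + 10*N) = -249 + 10*N)
K(l, Z) - 3917 = (-249 + 10*108) - 3917 = (-249 + 1080) - 3917 = 831 - 3917 = -3086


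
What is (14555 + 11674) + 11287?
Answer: 37516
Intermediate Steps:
(14555 + 11674) + 11287 = 26229 + 11287 = 37516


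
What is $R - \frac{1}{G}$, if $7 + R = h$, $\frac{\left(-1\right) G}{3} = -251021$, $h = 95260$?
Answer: $\frac{71731509938}{753063} \approx 95253.0$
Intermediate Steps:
$G = 753063$ ($G = \left(-3\right) \left(-251021\right) = 753063$)
$R = 95253$ ($R = -7 + 95260 = 95253$)
$R - \frac{1}{G} = 95253 - \frac{1}{753063} = \frac{71731509938}{753063}$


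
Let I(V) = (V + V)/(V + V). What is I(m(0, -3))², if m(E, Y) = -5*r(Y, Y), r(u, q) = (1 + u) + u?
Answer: 1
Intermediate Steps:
r(u, q) = 1 + 2*u
m(E, Y) = -5 - 10*Y (m(E, Y) = -5*(1 + 2*Y) = -5 - 10*Y)
I(V) = 1 (I(V) = (2*V)/((2*V)) = (2*V)*(1/(2*V)) = 1)
I(m(0, -3))² = 1² = 1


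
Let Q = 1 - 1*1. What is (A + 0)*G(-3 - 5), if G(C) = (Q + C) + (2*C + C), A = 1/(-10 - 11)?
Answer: 32/21 ≈ 1.5238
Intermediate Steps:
Q = 0 (Q = 1 - 1 = 0)
A = -1/21 (A = 1/(-21) = -1/21 ≈ -0.047619)
G(C) = 4*C (G(C) = (0 + C) + (2*C + C) = C + 3*C = 4*C)
(A + 0)*G(-3 - 5) = (-1/21 + 0)*(4*(-3 - 5)) = -4*(-8)/21 = -1/21*(-32) = 32/21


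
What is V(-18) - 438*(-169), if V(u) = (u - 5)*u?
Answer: 74436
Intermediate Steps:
V(u) = u*(-5 + u) (V(u) = (-5 + u)*u = u*(-5 + u))
V(-18) - 438*(-169) = -18*(-5 - 18) - 438*(-169) = -18*(-23) + 74022 = 414 + 74022 = 74436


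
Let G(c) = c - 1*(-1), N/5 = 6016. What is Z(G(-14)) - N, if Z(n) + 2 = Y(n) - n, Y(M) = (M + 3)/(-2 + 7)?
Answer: -30071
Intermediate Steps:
N = 30080 (N = 5*6016 = 30080)
Y(M) = ⅗ + M/5 (Y(M) = (3 + M)/5 = (3 + M)*(⅕) = ⅗ + M/5)
G(c) = 1 + c (G(c) = c + 1 = 1 + c)
Z(n) = -7/5 - 4*n/5 (Z(n) = -2 + ((⅗ + n/5) - n) = -2 + (⅗ - 4*n/5) = -7/5 - 4*n/5)
Z(G(-14)) - N = (-7/5 - 4*(1 - 14)/5) - 1*30080 = (-7/5 - ⅘*(-13)) - 30080 = (-7/5 + 52/5) - 30080 = 9 - 30080 = -30071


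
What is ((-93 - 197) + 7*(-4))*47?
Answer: -14946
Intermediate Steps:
((-93 - 197) + 7*(-4))*47 = (-290 - 28)*47 = -318*47 = -14946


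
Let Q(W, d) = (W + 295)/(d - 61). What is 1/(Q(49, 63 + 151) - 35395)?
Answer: -153/5415091 ≈ -2.8254e-5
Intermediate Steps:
Q(W, d) = (295 + W)/(-61 + d)
1/(Q(49, 63 + 151) - 35395) = 1/((295 + 49)/(-61 + (63 + 151)) - 35395) = 1/(344/(-61 + 214) - 35395) = 1/(344/153 - 35395) = 1/(-5415091/153) = -153/5415091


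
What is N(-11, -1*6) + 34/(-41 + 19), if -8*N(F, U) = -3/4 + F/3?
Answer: -1049/1056 ≈ -0.99337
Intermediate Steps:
N(F, U) = 3/32 - F/24 (N(F, U) = -(-3/4 + F/3)/8 = 3/32 - F/24)
N(-11, -1*6) + 34/(-41 + 19) = (3/32 - 1/24*(-11)) + 34/(-41 + 19) = (3/32 + 11/24) + 34/(-22) = 53/96 - 1/22*34 = 53/96 - 17/11 = -1049/1056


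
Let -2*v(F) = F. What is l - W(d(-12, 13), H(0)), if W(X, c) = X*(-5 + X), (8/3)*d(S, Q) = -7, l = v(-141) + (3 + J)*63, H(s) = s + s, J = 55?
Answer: 237087/64 ≈ 3704.5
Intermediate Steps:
v(F) = -F/2
H(s) = 2*s
l = 7449/2 (l = -½*(-141) + (3 + 55)*63 = 141/2 + 58*63 = 141/2 + 3654 = 7449/2 ≈ 3724.5)
d(S, Q) = -21/8 (d(S, Q) = (3/8)*(-7) = -21/8)
l - W(d(-12, 13), H(0)) = 7449/2 - (-21)*(-5 - 21/8)/8 = 7449/2 - (-21)*(-61)/(8*8) = 7449/2 - 1*1281/64 = 7449/2 - 1281/64 = 237087/64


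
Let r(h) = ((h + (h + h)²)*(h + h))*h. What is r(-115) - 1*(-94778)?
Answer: 1396258028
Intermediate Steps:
r(h) = 2*h²*(h + 4*h²) (r(h) = ((h + (2*h)²)*(2*h))*h = ((h + 4*h²)*(2*h))*h = (2*h*(h + 4*h²))*h = 2*h²*(h + 4*h²))
r(-115) - 1*(-94778) = (-115)³*(2 + 8*(-115)) - 1*(-94778) = -1520875*(2 - 920) + 94778 = -1520875*(-918) + 94778 = 1396163250 + 94778 = 1396258028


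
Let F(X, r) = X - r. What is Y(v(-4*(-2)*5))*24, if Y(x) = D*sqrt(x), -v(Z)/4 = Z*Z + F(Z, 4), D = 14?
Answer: 1344*I*sqrt(409) ≈ 27181.0*I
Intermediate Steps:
v(Z) = 16 - 4*Z - 4*Z**2 (v(Z) = -4*(Z*Z + (Z - 1*4)) = -4*(Z**2 + (Z - 4)) = -4*(Z**2 + (-4 + Z)) = -4*(-4 + Z + Z**2) = 16 - 4*Z - 4*Z**2)
Y(x) = 14*sqrt(x)
Y(v(-4*(-2)*5))*24 = (14*sqrt(16 - 4*(-4*(-2))*5 - 4*(-4*(-2)*5)**2))*24 = (14*sqrt(16 - 32*5 - 4*(8*5)**2))*24 = (14*sqrt(16 - 4*40 - 4*40**2))*24 = (14*sqrt(16 - 160 - 4*1600))*24 = (14*sqrt(16 - 160 - 6400))*24 = (14*sqrt(-6544))*24 = (14*(4*I*sqrt(409)))*24 = (56*I*sqrt(409))*24 = 1344*I*sqrt(409)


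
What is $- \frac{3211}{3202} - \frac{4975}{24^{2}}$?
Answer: $- \frac{8889743}{922176} \approx -9.64$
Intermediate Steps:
$- \frac{3211}{3202} - \frac{4975}{24^{2}} = \left(-3211\right) \frac{1}{3202} - \frac{4975}{576} = - \frac{3211}{3202} - \frac{4975}{576} = - \frac{8889743}{922176}$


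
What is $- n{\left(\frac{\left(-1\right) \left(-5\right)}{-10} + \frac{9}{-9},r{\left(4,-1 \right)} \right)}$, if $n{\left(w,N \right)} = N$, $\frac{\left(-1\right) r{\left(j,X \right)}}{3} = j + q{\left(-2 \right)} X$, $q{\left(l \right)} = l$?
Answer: $18$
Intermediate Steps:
$r{\left(j,X \right)} = - 3 j + 6 X$ ($r{\left(j,X \right)} = - 3 \left(j - 2 X\right) = - 3 j + 6 X$)
$- n{\left(\frac{\left(-1\right) \left(-5\right)}{-10} + \frac{9}{-9},r{\left(4,-1 \right)} \right)} = - (\left(-3\right) 4 + 6 \left(-1\right)) = - (-12 - 6) = \left(-1\right) \left(-18\right) = 18$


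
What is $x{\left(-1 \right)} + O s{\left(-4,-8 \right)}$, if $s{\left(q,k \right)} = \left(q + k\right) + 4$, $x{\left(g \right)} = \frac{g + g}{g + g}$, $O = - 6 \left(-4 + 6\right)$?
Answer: $97$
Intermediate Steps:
$O = -12$ ($O = \left(-6\right) 2 = -12$)
$x{\left(g \right)} = 1$ ($x{\left(g \right)} = \frac{2 g}{2 g} = 2 g \frac{1}{2 g} = 1$)
$s{\left(q,k \right)} = 4 + k + q$ ($s{\left(q,k \right)} = \left(k + q\right) + 4 = 4 + k + q$)
$x{\left(-1 \right)} + O s{\left(-4,-8 \right)} = 1 - 12 \left(4 - 8 - 4\right) = 1 - -96 = 1 + 96 = 97$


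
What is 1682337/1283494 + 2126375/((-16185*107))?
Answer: 36854650133/444549698346 ≈ 0.082903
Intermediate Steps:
1682337/1283494 + 2126375/((-16185*107)) = 1682337*(1/1283494) + 2126375/(-1731795) = 1682337/1283494 + 2126375*(-1/1731795) = 1682337/1283494 - 425275/346359 = 36854650133/444549698346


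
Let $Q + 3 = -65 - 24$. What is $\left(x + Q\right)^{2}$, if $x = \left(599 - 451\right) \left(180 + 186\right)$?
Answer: $2924213776$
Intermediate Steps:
$Q = -92$ ($Q = -3 - 89 = -92$)
$x = 54168$ ($x = 148 \cdot 366 = 54168$)
$\left(x + Q\right)^{2} = \left(54168 - 92\right)^{2} = 54076^{2} = 2924213776$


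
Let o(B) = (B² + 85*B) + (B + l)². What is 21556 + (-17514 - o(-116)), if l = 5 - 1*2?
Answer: -12323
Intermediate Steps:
l = 3 (l = 5 - 2 = 3)
o(B) = B² + (3 + B)² + 85*B (o(B) = (B² + 85*B) + (B + 3)² = (B² + 85*B) + (3 + B)² = B² + (3 + B)² + 85*B)
21556 + (-17514 - o(-116)) = 21556 + (-17514 - (9 + 2*(-116)² + 91*(-116))) = 21556 + (-17514 - (9 + 2*13456 - 10556)) = 21556 + (-17514 - (9 + 26912 - 10556)) = 21556 + (-17514 - 1*16365) = 21556 + (-17514 - 16365) = 21556 - 33879 = -12323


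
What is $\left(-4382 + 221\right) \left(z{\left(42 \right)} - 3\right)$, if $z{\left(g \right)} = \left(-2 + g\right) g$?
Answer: $-6977997$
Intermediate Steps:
$z{\left(g \right)} = g \left(-2 + g\right)$
$\left(-4382 + 221\right) \left(z{\left(42 \right)} - 3\right) = \left(-4382 + 221\right) \left(42 \left(-2 + 42\right) - 3\right) = - 4161 \left(42 \cdot 40 - 3\right) = - 4161 \left(1680 - 3\right) = \left(-4161\right) 1677 = -6977997$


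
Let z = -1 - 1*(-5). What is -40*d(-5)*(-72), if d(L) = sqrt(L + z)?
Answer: 2880*I ≈ 2880.0*I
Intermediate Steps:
z = 4 (z = -1 + 5 = 4)
d(L) = sqrt(4 + L) (d(L) = sqrt(L + 4) = sqrt(4 + L))
-40*d(-5)*(-72) = -40*sqrt(4 - 5)*(-72) = -40*I*(-72) = 2880*I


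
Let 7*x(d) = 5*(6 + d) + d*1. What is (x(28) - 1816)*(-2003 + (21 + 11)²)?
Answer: 12251206/7 ≈ 1.7502e+6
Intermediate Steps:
x(d) = 30/7 + 6*d/7 (x(d) = (5*(6 + d) + d*1)/7 = ((30 + 5*d) + d)/7 = (30 + 6*d)/7 = 30/7 + 6*d/7)
(x(28) - 1816)*(-2003 + (21 + 11)²) = ((30/7 + (6/7)*28) - 1816)*(-2003 + (21 + 11)²) = ((30/7 + 24) - 1816)*(-2003 + 32²) = (198/7 - 1816)*(-2003 + 1024) = -12514/7*(-979) = 12251206/7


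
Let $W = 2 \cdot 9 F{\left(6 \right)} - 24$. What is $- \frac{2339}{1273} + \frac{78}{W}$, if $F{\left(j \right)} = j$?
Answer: $- \frac{16197}{17822} \approx -0.90882$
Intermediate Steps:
$W = 84$ ($W = 2 \cdot 9 \cdot 6 - 24 = 18 \cdot 6 - 24 = 108 - 24 = 84$)
$- \frac{2339}{1273} + \frac{78}{W} = - \frac{2339}{1273} + \frac{78}{84} = \left(-2339\right) \frac{1}{1273} + 78 \cdot \frac{1}{84} = - \frac{2339}{1273} + \frac{13}{14} = - \frac{16197}{17822}$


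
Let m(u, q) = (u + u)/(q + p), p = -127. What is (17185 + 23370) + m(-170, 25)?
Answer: 121675/3 ≈ 40558.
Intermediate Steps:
m(u, q) = 2*u/(-127 + q) (m(u, q) = (u + u)/(q - 127) = (2*u)/(-127 + q) = 2*u/(-127 + q))
(17185 + 23370) + m(-170, 25) = (17185 + 23370) + 2*(-170)/(-127 + 25) = 40555 + 2*(-170)/(-102) = 40555 + 2*(-170)*(-1/102) = 40555 + 10/3 = 121675/3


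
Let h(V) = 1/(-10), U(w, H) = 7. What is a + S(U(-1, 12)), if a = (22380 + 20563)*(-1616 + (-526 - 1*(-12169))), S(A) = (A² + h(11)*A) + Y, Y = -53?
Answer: 4305894563/10 ≈ 4.3059e+8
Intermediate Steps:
h(V) = -⅒
S(A) = -53 + A² - A/10 (S(A) = (A² - A/10) - 53 = -53 + A² - A/10)
a = 430589461 (a = 42943*(-1616 + (-526 + 12169)) = 42943*(-1616 + 11643) = 42943*10027 = 430589461)
a + S(U(-1, 12)) = 430589461 + (-53 + 7² - ⅒*7) = 430589461 + (-53 + 49 - 7/10) = 430589461 - 47/10 = 4305894563/10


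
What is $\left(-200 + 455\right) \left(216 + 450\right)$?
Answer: $169830$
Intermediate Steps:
$\left(-200 + 455\right) \left(216 + 450\right) = 255 \cdot 666 = 169830$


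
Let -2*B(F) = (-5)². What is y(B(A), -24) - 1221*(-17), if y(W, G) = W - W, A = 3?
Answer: 20757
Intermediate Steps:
B(F) = -25/2 (B(F) = -½*(-5)² = -½*25 = -25/2)
y(W, G) = 0
y(B(A), -24) - 1221*(-17) = 0 - 1221*(-17) = 0 + 20757 = 20757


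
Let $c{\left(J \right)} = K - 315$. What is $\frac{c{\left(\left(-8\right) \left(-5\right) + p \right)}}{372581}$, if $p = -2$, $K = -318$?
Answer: $- \frac{633}{372581} \approx -0.001699$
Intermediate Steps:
$c{\left(J \right)} = -633$ ($c{\left(J \right)} = -318 - 315 = -633$)
$\frac{c{\left(\left(-8\right) \left(-5\right) + p \right)}}{372581} = - \frac{633}{372581}$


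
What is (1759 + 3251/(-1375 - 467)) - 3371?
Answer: -2972555/1842 ≈ -1613.8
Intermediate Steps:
(1759 + 3251/(-1375 - 467)) - 3371 = (1759 + 3251/(-1842)) - 3371 = (1759 + 3251*(-1/1842)) - 3371 = (1759 - 3251/1842) - 3371 = 3236827/1842 - 3371 = -2972555/1842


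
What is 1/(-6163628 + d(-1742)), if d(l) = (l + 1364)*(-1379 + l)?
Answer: -1/4983890 ≈ -2.0065e-7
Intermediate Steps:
d(l) = (-1379 + l)*(1364 + l) (d(l) = (1364 + l)*(-1379 + l) = (-1379 + l)*(1364 + l))
1/(-6163628 + d(-1742)) = 1/(-6163628 + (-1880956 + (-1742)**2 - 15*(-1742))) = 1/(-6163628 + (-1880956 + 3034564 + 26130)) = 1/(-6163628 + 1179738) = 1/(-4983890) = -1/4983890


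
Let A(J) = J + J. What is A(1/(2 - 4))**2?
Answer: 1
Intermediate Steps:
A(J) = 2*J
A(1/(2 - 4))**2 = (2/(2 - 4))**2 = (2/(-2))**2 = (2*(-1/2))**2 = (-1)**2 = 1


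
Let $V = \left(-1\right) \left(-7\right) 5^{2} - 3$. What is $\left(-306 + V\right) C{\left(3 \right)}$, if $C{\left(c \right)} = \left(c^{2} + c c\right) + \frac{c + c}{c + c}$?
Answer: $-2546$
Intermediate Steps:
$C{\left(c \right)} = 1 + 2 c^{2}$ ($C{\left(c \right)} = \left(c^{2} + c^{2}\right) + \frac{2 c}{2 c} = 2 c^{2} + 2 c \frac{1}{2 c} = 2 c^{2} + 1 = 1 + 2 c^{2}$)
$V = 172$ ($V = 7 \cdot 25 - 3 = 175 - 3 = 172$)
$\left(-306 + V\right) C{\left(3 \right)} = \left(-306 + 172\right) \left(1 + 2 \cdot 3^{2}\right) = - 134 \left(1 + 2 \cdot 9\right) = - 134 \left(1 + 18\right) = \left(-134\right) 19 = -2546$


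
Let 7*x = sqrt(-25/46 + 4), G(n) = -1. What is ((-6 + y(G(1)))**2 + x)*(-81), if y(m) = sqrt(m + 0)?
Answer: -2835 + 972*I - 81*sqrt(7314)/322 ≈ -2856.5 + 972.0*I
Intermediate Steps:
y(m) = sqrt(m)
x = sqrt(7314)/322 (x = sqrt(-25/46 + 4)/7 = sqrt(159/46)/7 = (sqrt(7314)/46)/7 = sqrt(7314)/322 ≈ 0.26560)
((-6 + y(G(1)))**2 + x)*(-81) = ((-6 + sqrt(-1))**2 + sqrt(7314)/322)*(-81) = ((-6 + I)**2 + sqrt(7314)/322)*(-81) = -81*(-6 + I)**2 - 81*sqrt(7314)/322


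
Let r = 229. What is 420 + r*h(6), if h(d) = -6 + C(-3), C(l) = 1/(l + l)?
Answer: -5953/6 ≈ -992.17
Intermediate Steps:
C(l) = 1/(2*l)
h(d) = -37/6 (h(d) = -6 + (½)/(-3) = -6 + (½)*(-⅓) = -6 - ⅙ = -37/6)
420 + r*h(6) = 420 + 229*(-37/6) = 420 - 8473/6 = -5953/6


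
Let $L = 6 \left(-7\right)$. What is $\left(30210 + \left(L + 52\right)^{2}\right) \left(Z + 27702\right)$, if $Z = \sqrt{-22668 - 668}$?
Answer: $839647620 + 60620 i \sqrt{5834} \approx 8.3965 \cdot 10^{8} + 4.6302 \cdot 10^{6} i$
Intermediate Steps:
$L = -42$
$Z = 2 i \sqrt{5834}$ ($Z = \sqrt{-23336} = 2 i \sqrt{5834} \approx 152.76 i$)
$\left(30210 + \left(L + 52\right)^{2}\right) \left(Z + 27702\right) = \left(30210 + \left(-42 + 52\right)^{2}\right) \left(2 i \sqrt{5834} + 27702\right) = \left(30210 + 10^{2}\right) \left(27702 + 2 i \sqrt{5834}\right) = \left(30210 + 100\right) \left(27702 + 2 i \sqrt{5834}\right) = 30310 \left(27702 + 2 i \sqrt{5834}\right) = 839647620 + 60620 i \sqrt{5834}$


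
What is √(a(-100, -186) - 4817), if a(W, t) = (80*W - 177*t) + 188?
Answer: √20293 ≈ 142.45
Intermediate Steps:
a(W, t) = 188 - 177*t + 80*W (a(W, t) = (-177*t + 80*W) + 188 = 188 - 177*t + 80*W)
√(a(-100, -186) - 4817) = √((188 - 177*(-186) + 80*(-100)) - 4817) = √((188 + 32922 - 8000) - 4817) = √(25110 - 4817) = √20293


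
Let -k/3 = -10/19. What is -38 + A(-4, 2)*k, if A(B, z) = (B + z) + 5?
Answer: -632/19 ≈ -33.263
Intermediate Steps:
A(B, z) = 5 + B + z
k = 30/19 (k = -(-30)/19 = -3*(-10/19) = 30/19 ≈ 1.5789)
-38 + A(-4, 2)*k = -38 + (5 - 4 + 2)*(30/19) = -38 + 3*(30/19) = -38 + 90/19 = -632/19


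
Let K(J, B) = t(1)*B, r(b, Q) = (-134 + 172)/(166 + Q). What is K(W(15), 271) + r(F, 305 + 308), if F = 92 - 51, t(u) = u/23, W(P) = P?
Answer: 11157/943 ≈ 11.831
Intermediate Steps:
t(u) = u/23 (t(u) = u*(1/23) = u/23)
F = 41
r(b, Q) = 38/(166 + Q)
K(J, B) = B/23 (K(J, B) = ((1/23)*1)*B = B/23)
K(W(15), 271) + r(F, 305 + 308) = (1/23)*271 + 38/(166 + (305 + 308)) = 271/23 + 38/(166 + 613) = 271/23 + 38/779 = 271/23 + 38*(1/779) = 271/23 + 2/41 = 11157/943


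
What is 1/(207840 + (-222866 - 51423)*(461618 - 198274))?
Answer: -1/72232154576 ≈ -1.3844e-11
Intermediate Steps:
1/(207840 + (-222866 - 51423)*(461618 - 198274)) = 1/(207840 - 274289*263344) = 1/(207840 - 72232362416) = 1/(-72232154576) = -1/72232154576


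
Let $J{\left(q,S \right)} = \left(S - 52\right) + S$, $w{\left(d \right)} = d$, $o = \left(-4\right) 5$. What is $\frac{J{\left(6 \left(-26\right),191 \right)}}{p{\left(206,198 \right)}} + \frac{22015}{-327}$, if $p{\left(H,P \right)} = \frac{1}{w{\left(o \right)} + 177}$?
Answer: $\frac{16919855}{327} \approx 51743.0$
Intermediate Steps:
$o = -20$
$p{\left(H,P \right)} = \frac{1}{157}$ ($p{\left(H,P \right)} = \frac{1}{-20 + 177} = \frac{1}{157}$)
$J{\left(q,S \right)} = -52 + 2 S$ ($J{\left(q,S \right)} = \left(-52 + S\right) + S = -52 + 2 S$)
$\frac{J{\left(6 \left(-26\right),191 \right)}}{p{\left(206,198 \right)}} + \frac{22015}{-327} = \left(-52 + 2 \cdot 191\right) \frac{1}{\frac{1}{157}} + \frac{22015}{-327} = \left(-52 + 382\right) 157 + 22015 \left(- \frac{1}{327}\right) = 330 \cdot 157 - \frac{22015}{327} = 51810 - \frac{22015}{327} = \frac{16919855}{327}$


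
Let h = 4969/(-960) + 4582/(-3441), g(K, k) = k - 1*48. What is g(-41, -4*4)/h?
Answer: 23490560/2388561 ≈ 9.8346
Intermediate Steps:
g(K, k) = -48 + k (g(K, k) = k - 48 = -48 + k)
h = -2388561/367040 (h = 4969*(-1/960) + 4582*(-1/3441) = -4969/960 - 4582/3441 = -2388561/367040 ≈ -6.5076)
g(-41, -4*4)/h = (-48 - 4*4)/(-2388561/367040) = (-48 - 16)*(-367040/2388561) = -64*(-367040/2388561) = 23490560/2388561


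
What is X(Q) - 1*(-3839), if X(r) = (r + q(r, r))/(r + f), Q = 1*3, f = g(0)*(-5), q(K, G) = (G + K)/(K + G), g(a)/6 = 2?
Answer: 218819/57 ≈ 3838.9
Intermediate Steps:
g(a) = 12 (g(a) = 6*2 = 12)
q(K, G) = 1 (q(K, G) = (G + K)/(G + K) = 1)
f = -60 (f = 12*(-5) = -60)
Q = 3
X(r) = (1 + r)/(-60 + r) (X(r) = (r + 1)/(r - 60) = (1 + r)/(-60 + r))
X(Q) - 1*(-3839) = (1 + 3)/(-60 + 3) - 1*(-3839) = 4/(-57) + 3839 = -1/57*4 + 3839 = -4/57 + 3839 = 218819/57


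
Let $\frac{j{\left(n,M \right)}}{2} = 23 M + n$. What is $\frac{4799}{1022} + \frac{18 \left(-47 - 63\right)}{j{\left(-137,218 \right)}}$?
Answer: $\frac{22392943}{4984294} \approx 4.4927$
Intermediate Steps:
$j{\left(n,M \right)} = 2 n + 46 M$ ($j{\left(n,M \right)} = 2 \left(23 M + n\right) = 2 \left(n + 23 M\right) = 2 n + 46 M$)
$\frac{4799}{1022} + \frac{18 \left(-47 - 63\right)}{j{\left(-137,218 \right)}} = \frac{4799}{1022} + \frac{18 \left(-47 - 63\right)}{2 \left(-137\right) + 46 \cdot 218} = 4799 \cdot \frac{1}{1022} + \frac{18 \left(-110\right)}{-274 + 10028} = \frac{4799}{1022} - \frac{1980}{9754} = \frac{4799}{1022} - \frac{990}{4877} = \frac{22392943}{4984294}$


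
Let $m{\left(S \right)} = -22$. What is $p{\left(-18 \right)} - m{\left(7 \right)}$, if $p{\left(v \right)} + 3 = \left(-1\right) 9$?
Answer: $10$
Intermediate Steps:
$p{\left(v \right)} = -12$ ($p{\left(v \right)} = -3 - 9 = -12$)
$p{\left(-18 \right)} - m{\left(7 \right)} = -12 - -22 = -12 + 22 = 10$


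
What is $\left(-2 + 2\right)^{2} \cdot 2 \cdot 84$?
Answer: $0$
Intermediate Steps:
$\left(-2 + 2\right)^{2} \cdot 2 \cdot 84 = 0^{2} \cdot 2 \cdot 84 = 0 \cdot 2 \cdot 84 = 0 \cdot 84 = 0$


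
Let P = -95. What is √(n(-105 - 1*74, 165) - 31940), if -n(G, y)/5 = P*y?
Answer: √46435 ≈ 215.49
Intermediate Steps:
n(G, y) = 475*y (n(G, y) = -(-475)*y = 475*y)
√(n(-105 - 1*74, 165) - 31940) = √(475*165 - 31940) = √(78375 - 31940) = √46435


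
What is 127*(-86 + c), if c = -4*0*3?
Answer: -10922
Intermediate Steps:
c = 0 (c = 0*3 = 0)
127*(-86 + c) = 127*(-86 + 0) = 127*(-86) = -10922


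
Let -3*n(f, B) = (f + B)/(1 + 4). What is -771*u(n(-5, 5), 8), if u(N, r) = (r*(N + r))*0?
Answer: 0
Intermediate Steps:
n(f, B) = -B/15 - f/15 (n(f, B) = -(f + B)/(3*(1 + 4)) = -(B + f)/(3*5) = -(B/5 + f/5)/3 = -B/15 - f/15)
u(N, r) = 0
-771*u(n(-5, 5), 8) = -771*0 = 0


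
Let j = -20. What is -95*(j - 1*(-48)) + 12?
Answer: -2648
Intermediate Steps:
-95*(j - 1*(-48)) + 12 = -95*(-20 - 1*(-48)) + 12 = -95*(-20 + 48) + 12 = -95*28 + 12 = -2660 + 12 = -2648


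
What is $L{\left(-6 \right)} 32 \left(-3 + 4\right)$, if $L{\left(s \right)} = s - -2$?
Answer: $-128$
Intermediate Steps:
$L{\left(s \right)} = 2 + s$ ($L{\left(s \right)} = s + 2 = 2 + s$)
$L{\left(-6 \right)} 32 \left(-3 + 4\right) = \left(2 - 6\right) 32 \left(-3 + 4\right) = \left(-4\right) 32 \cdot 1 = \left(-128\right) 1 = -128$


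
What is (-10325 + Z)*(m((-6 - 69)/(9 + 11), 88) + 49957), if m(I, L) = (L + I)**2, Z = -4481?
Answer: -6758058043/8 ≈ -8.4476e+8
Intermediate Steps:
m(I, L) = (I + L)**2
(-10325 + Z)*(m((-6 - 69)/(9 + 11), 88) + 49957) = (-10325 - 4481)*(((-6 - 69)/(9 + 11) + 88)**2 + 49957) = -14806*((-75/20 + 88)**2 + 49957) = -14806*((-75*1/20 + 88)**2 + 49957) = -14806*((-15/4 + 88)**2 + 49957) = -14806*((337/4)**2 + 49957) = -14806*(113569/16 + 49957) = -14806*912881/16 = -6758058043/8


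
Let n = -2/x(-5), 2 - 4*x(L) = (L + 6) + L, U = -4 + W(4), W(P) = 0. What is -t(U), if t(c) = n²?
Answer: -16/9 ≈ -1.7778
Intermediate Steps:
U = -4 (U = -4 + 0 = -4)
x(L) = -1 - L/2 (x(L) = ½ - ((L + 6) + L)/4 = ½ - ((6 + L) + L)/4 = ½ - (6 + 2*L)/4 = ½ + (-3/2 - L/2) = -1 - L/2)
n = -4/3 (n = -2/(-1 - ½*(-5)) = -2/(-1 + 5/2) = -2/3/2 = -2*⅔ = -4/3 ≈ -1.3333)
t(c) = 16/9 (t(c) = (-4/3)² = 16/9)
-t(U) = -1*16/9 = -16/9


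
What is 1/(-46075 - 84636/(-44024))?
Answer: -11006/507080291 ≈ -2.1705e-5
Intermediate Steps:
1/(-46075 - 84636/(-44024)) = 1/(-46075 - 84636*(-1/44024)) = 1/(-46075 + 21159/11006) = 1/(-507080291/11006) = -11006/507080291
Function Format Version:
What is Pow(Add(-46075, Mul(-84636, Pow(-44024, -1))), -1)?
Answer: Rational(-11006, 507080291) ≈ -2.1705e-5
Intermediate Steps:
Pow(Add(-46075, Mul(-84636, Pow(-44024, -1))), -1) = Pow(Add(-46075, Mul(-84636, Rational(-1, 44024))), -1) = Pow(Add(-46075, Rational(21159, 11006)), -1) = Pow(Rational(-507080291, 11006), -1) = Rational(-11006, 507080291)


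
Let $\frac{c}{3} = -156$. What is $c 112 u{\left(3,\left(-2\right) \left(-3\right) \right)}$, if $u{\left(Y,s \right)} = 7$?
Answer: $-366912$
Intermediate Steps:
$c = -468$ ($c = 3 \left(-156\right) = -468$)
$c 112 u{\left(3,\left(-2\right) \left(-3\right) \right)} = \left(-468\right) 112 \cdot 7 = \left(-52416\right) 7 = -366912$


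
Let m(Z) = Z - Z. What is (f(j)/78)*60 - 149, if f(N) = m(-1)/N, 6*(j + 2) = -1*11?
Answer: -149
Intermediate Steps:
m(Z) = 0
j = -23/6 (j = -2 + (-1*11)/6 = -2 + (⅙)*(-11) = -2 - 11/6 = -23/6 ≈ -3.8333)
f(N) = 0 (f(N) = 0/N = 0)
(f(j)/78)*60 - 149 = (0/78)*60 - 149 = (0*(1/78))*60 - 149 = 0*60 - 149 = 0 - 149 = -149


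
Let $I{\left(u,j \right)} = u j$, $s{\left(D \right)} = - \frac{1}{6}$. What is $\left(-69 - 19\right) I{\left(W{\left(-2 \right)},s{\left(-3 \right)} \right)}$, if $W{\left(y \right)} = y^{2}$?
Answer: $\frac{176}{3} \approx 58.667$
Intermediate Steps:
$s{\left(D \right)} = - \frac{1}{6}$ ($s{\left(D \right)} = \left(-1\right) \frac{1}{6} = - \frac{1}{6}$)
$I{\left(u,j \right)} = j u$
$\left(-69 - 19\right) I{\left(W{\left(-2 \right)},s{\left(-3 \right)} \right)} = \left(-69 - 19\right) \left(- \frac{\left(-2\right)^{2}}{6}\right) = - 88 \left(\left(- \frac{1}{6}\right) 4\right) = \left(-88\right) \left(- \frac{2}{3}\right) = \frac{176}{3}$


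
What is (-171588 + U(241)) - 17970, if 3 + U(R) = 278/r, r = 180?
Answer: -17060351/90 ≈ -1.8956e+5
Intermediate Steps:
U(R) = -131/90 (U(R) = -3 + 278/180 = -3 + 278*(1/180) = -3 + 139/90 = -131/90)
(-171588 + U(241)) - 17970 = (-171588 - 131/90) - 17970 = -15443051/90 - 17970 = -17060351/90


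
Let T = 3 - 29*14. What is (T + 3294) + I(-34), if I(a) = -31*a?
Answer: 3945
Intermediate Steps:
T = -403 (T = 3 - 406 = -403)
(T + 3294) + I(-34) = (-403 + 3294) - 31*(-34) = 2891 + 1054 = 3945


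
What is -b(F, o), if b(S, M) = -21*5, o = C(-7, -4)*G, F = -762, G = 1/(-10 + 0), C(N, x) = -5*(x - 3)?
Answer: 105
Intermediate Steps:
C(N, x) = 15 - 5*x (C(N, x) = -5*(-3 + x) = 15 - 5*x)
G = -⅒ (G = 1/(-10) = -⅒ ≈ -0.10000)
o = -7/2 (o = (15 - 5*(-4))*(-⅒) = (15 + 20)*(-⅒) = 35*(-⅒) = -7/2 ≈ -3.5000)
b(S, M) = -105
-b(F, o) = -1*(-105) = 105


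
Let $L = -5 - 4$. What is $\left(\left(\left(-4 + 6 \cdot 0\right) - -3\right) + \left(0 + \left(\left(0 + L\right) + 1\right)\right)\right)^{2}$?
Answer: $81$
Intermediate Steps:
$L = -9$
$\left(\left(\left(-4 + 6 \cdot 0\right) - -3\right) + \left(0 + \left(\left(0 + L\right) + 1\right)\right)\right)^{2} = \left(\left(\left(-4 + 6 \cdot 0\right) - -3\right) + \left(0 + \left(\left(0 - 9\right) + 1\right)\right)\right)^{2} = \left(\left(\left(-4 + 0\right) + 3\right) + \left(0 + \left(-9 + 1\right)\right)\right)^{2} = \left(\left(-4 + 3\right) + \left(0 - 8\right)\right)^{2} = \left(-1 - 8\right)^{2} = \left(-9\right)^{2} = 81$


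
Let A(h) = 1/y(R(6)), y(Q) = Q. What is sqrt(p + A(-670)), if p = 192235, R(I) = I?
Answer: 7*sqrt(141234)/6 ≈ 438.45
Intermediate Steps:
A(h) = 1/6
sqrt(p + A(-670)) = sqrt(192235 + 1/6) = sqrt(1153411/6) = 7*sqrt(141234)/6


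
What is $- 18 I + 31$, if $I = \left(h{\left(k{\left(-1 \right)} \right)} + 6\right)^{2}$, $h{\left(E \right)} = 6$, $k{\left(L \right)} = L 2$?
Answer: $-2561$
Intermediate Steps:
$k{\left(L \right)} = 2 L$
$I = 144$ ($I = \left(6 + 6\right)^{2} = 12^{2} = 144$)
$- 18 I + 31 = \left(-18\right) 144 + 31 = -2592 + 31 = -2561$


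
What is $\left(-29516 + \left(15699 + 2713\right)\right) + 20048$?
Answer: $8944$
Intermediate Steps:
$\left(-29516 + \left(15699 + 2713\right)\right) + 20048 = \left(-29516 + 18412\right) + 20048 = -11104 + 20048 = 8944$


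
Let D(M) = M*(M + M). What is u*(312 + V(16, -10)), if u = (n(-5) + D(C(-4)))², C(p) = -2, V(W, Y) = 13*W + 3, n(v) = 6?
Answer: 102508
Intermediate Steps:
V(W, Y) = 3 + 13*W
D(M) = 2*M² (D(M) = M*(2*M) = 2*M²)
u = 196 (u = (6 + 2*(-2)²)² = (6 + 2*4)² = (6 + 8)² = 14² = 196)
u*(312 + V(16, -10)) = 196*(312 + (3 + 13*16)) = 196*(312 + (3 + 208)) = 196*(312 + 211) = 196*523 = 102508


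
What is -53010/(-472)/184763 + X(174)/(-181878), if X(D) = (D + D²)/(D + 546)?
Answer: 17859526085/47583724078224 ≈ 0.00037533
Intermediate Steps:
X(D) = (D + D²)/(546 + D)
-53010/(-472)/184763 + X(174)/(-181878) = -53010/(-472)/184763 + (174*(1 + 174)/(546 + 174))/(-181878) = -53010*(-1)/472*(1/184763) + (174*175/720)*(-1/181878) = -465*(-57/236)*(1/184763) + (174*(1/720)*175)*(-1/181878) = (26505/236)*(1/184763) + (1015/24)*(-1/181878) = 26505/43604068 - 1015/4365072 = 17859526085/47583724078224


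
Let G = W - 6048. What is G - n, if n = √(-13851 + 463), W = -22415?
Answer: -28463 - 2*I*√3347 ≈ -28463.0 - 115.71*I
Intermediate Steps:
n = 2*I*√3347 (n = √(-13388) = 2*I*√3347 ≈ 115.71*I)
G = -28463 (G = -22415 - 6048 = -28463)
G - n = -28463 - 2*I*√3347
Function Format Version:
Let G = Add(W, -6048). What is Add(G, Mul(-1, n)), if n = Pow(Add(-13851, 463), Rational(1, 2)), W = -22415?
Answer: Add(-28463, Mul(-2, I, Pow(3347, Rational(1, 2)))) ≈ Add(-28463., Mul(-115.71, I))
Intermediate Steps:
n = Mul(2, I, Pow(3347, Rational(1, 2))) (n = Pow(-13388, Rational(1, 2)) = Mul(2, I, Pow(3347, Rational(1, 2))) ≈ Mul(115.71, I))
G = -28463 (G = Add(-22415, -6048) = -28463)
Add(G, Mul(-1, n)) = Add(-28463, Mul(-1, Mul(2, I, Pow(3347, Rational(1, 2))))) = Add(-28463, Mul(-2, I, Pow(3347, Rational(1, 2))))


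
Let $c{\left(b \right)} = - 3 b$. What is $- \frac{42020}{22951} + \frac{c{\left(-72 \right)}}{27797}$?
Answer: $- \frac{1163072524}{637968947} \approx -1.8231$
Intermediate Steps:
$- \frac{42020}{22951} + \frac{c{\left(-72 \right)}}{27797} = - \frac{42020}{22951} + \frac{\left(-3\right) \left(-72\right)}{27797} = \left(-42020\right) \frac{1}{22951} + 216 \cdot \frac{1}{27797} = - \frac{42020}{22951} + \frac{216}{27797} = - \frac{1163072524}{637968947}$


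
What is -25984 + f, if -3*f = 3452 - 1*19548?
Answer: -61856/3 ≈ -20619.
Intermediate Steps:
f = 16096/3 (f = -(3452 - 1*19548)/3 = -(3452 - 19548)/3 = -⅓*(-16096) = 16096/3 ≈ 5365.3)
-25984 + f = -25984 + 16096/3 = -61856/3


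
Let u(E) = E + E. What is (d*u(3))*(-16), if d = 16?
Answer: -1536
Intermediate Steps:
u(E) = 2*E
(d*u(3))*(-16) = (16*(2*3))*(-16) = (16*6)*(-16) = 96*(-16) = -1536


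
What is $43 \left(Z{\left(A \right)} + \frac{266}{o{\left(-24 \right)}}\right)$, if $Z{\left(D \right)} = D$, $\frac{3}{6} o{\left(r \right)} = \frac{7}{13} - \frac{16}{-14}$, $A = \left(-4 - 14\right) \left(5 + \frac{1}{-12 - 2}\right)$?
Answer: $- \frac{442556}{1071} \approx -413.22$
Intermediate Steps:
$A = - \frac{621}{7}$ ($A = - 18 \left(5 + \frac{1}{-14}\right) = - 18 \left(5 - \frac{1}{14}\right) = \left(-18\right) \frac{69}{14} = - \frac{621}{7} \approx -88.714$)
$o{\left(r \right)} = \frac{306}{91}$ ($o{\left(r \right)} = 2 \left(\frac{7}{13} - \frac{16}{-14}\right) = 2 \left(7 \cdot \frac{1}{13} - - \frac{8}{7}\right) = 2 \left(\frac{7}{13} + \frac{8}{7}\right) = 2 \cdot \frac{153}{91} = \frac{306}{91}$)
$43 \left(Z{\left(A \right)} + \frac{266}{o{\left(-24 \right)}}\right) = 43 \left(- \frac{621}{7} + \frac{266}{\frac{306}{91}}\right) = 43 \left(- \frac{621}{7} + 266 \cdot \frac{91}{306}\right) = 43 \left(- \frac{621}{7} + \frac{12103}{153}\right) = 43 \left(- \frac{10292}{1071}\right) = - \frac{442556}{1071}$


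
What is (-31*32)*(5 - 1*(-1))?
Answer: -5952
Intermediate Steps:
(-31*32)*(5 - 1*(-1)) = -992*(5 + 1) = -992*6 = -5952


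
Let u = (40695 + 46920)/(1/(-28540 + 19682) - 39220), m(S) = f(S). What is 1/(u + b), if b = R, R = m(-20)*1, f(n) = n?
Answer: -115803587/2574769630 ≈ -0.044976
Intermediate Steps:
m(S) = S
R = -20 (R = -20*1 = -20)
u = -258697890/115803587 (u = 87615/(1/(-8858) - 39220) = 87615/(-1/8858 - 39220) = 87615/(-347410761/8858) = 87615*(-8858/347410761) = -258697890/115803587 ≈ -2.2339)
b = -20
1/(u + b) = 1/(-258697890/115803587 - 20) = 1/(-2574769630/115803587) = -115803587/2574769630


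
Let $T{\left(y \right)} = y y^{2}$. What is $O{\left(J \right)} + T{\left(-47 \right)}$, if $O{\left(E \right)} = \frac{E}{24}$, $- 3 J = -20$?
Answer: $- \frac{1868809}{18} \approx -1.0382 \cdot 10^{5}$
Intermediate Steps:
$J = \frac{20}{3}$ ($J = \left(- \frac{1}{3}\right) \left(-20\right) = \frac{20}{3} \approx 6.6667$)
$O{\left(E \right)} = \frac{E}{24}$ ($O{\left(E \right)} = E \frac{1}{24} = \frac{E}{24}$)
$T{\left(y \right)} = y^{3}$
$O{\left(J \right)} + T{\left(-47 \right)} = \frac{1}{24} \cdot \frac{20}{3} + \left(-47\right)^{3} = \frac{5}{18} - 103823 = - \frac{1868809}{18}$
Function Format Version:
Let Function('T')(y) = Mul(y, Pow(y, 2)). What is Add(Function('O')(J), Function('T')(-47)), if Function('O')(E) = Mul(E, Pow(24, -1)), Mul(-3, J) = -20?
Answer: Rational(-1868809, 18) ≈ -1.0382e+5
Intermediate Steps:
J = Rational(20, 3) (J = Mul(Rational(-1, 3), -20) = Rational(20, 3) ≈ 6.6667)
Function('O')(E) = Mul(Rational(1, 24), E) (Function('O')(E) = Mul(E, Rational(1, 24)) = Mul(Rational(1, 24), E))
Function('T')(y) = Pow(y, 3)
Add(Function('O')(J), Function('T')(-47)) = Add(Mul(Rational(1, 24), Rational(20, 3)), Pow(-47, 3)) = Add(Rational(5, 18), -103823) = Rational(-1868809, 18)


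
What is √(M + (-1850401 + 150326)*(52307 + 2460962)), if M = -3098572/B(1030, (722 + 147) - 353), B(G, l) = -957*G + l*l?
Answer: I*√552908322584094450592653/359727 ≈ 2.0671e+6*I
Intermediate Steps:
B(G, l) = l² - 957*G (B(G, l) = -957*G + l² = l² - 957*G)
M = 1549286/359727 (M = -3098572/(((722 + 147) - 353)² - 957*1030) = -3098572/((869 - 353)² - 985710) = -3098572/(516² - 985710) = -3098572/(266256 - 985710) = -3098572/(-719454) = -3098572*(-1/719454) = 1549286/359727 ≈ 4.3068)
√(M + (-1850401 + 150326)*(52307 + 2460962)) = √(1549286/359727 + (-1850401 + 150326)*(52307 + 2460962)) = √(1549286/359727 - 1700075*2513269) = √(1549286/359727 - 4272745795175) = √(-1537022026659367939/359727) = I*√552908322584094450592653/359727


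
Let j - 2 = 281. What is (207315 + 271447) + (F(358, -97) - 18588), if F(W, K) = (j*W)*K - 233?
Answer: -9367517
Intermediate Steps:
j = 283 (j = 2 + 281 = 283)
F(W, K) = -233 + 283*K*W (F(W, K) = (283*W)*K - 233 = 283*K*W - 233 = -233 + 283*K*W)
(207315 + 271447) + (F(358, -97) - 18588) = (207315 + 271447) + ((-233 + 283*(-97)*358) - 18588) = 478762 + ((-233 - 9827458) - 18588) = 478762 + (-9827691 - 18588) = 478762 - 9846279 = -9367517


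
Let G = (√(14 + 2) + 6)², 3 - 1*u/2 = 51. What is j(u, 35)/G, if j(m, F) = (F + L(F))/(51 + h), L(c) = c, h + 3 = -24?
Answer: 7/240 ≈ 0.029167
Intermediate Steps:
h = -27 (h = -3 - 24 = -27)
u = -96 (u = 6 - 2*51 = 6 - 102 = -96)
j(m, F) = F/12 (j(m, F) = (F + F)/(51 - 27) = (2*F)/24 = (2*F)*(1/24) = F/12)
G = 100 (G = (√16 + 6)² = (4 + 6)² = 10² = 100)
j(u, 35)/G = ((1/12)*35)/100 = (35/12)*(1/100) = 7/240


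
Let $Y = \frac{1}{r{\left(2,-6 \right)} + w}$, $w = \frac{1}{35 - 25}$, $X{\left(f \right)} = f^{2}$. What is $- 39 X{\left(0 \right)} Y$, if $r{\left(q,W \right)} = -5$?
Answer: $0$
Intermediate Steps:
$w = \frac{1}{10}$ ($w = \frac{1}{35 - 25} = \frac{1}{10} \approx 0.1$)
$Y = - \frac{10}{49}$ ($Y = \frac{1}{-5 + \frac{1}{10}} = \frac{1}{- \frac{49}{10}} = - \frac{10}{49} \approx -0.20408$)
$- 39 X{\left(0 \right)} Y = - 39 \cdot 0^{2} \left(- \frac{10}{49}\right) = \left(-39\right) 0 \left(- \frac{10}{49}\right) = 0 \left(- \frac{10}{49}\right) = 0$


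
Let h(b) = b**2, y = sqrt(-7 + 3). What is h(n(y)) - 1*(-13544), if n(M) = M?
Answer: 13540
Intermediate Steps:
y = 2*I (y = sqrt(-4) = 2*I ≈ 2.0*I)
h(n(y)) - 1*(-13544) = (2*I)**2 - 1*(-13544) = -4 + 13544 = 13540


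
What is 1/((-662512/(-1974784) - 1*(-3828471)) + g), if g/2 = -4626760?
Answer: -123424/669581206369 ≈ -1.8433e-7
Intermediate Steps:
g = -9253520 (g = 2*(-4626760) = -9253520)
1/((-662512/(-1974784) - 1*(-3828471)) + g) = 1/((-662512/(-1974784) - 1*(-3828471)) - 9253520) = 1/((-662512*(-1/1974784) + 3828471) - 9253520) = 1/((41407/123424 + 3828471) - 9253520) = 1/(472525246111/123424 - 9253520) = 1/(-669581206369/123424) = -123424/669581206369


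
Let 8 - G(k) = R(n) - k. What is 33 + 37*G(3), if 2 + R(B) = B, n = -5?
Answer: 699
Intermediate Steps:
R(B) = -2 + B
G(k) = 15 + k (G(k) = 8 - ((-2 - 5) - k) = 8 - (-7 - k) = 8 + (7 + k) = 15 + k)
33 + 37*G(3) = 33 + 37*(15 + 3) = 33 + 37*18 = 33 + 666 = 699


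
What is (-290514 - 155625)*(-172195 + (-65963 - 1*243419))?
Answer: 214850281203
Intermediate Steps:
(-290514 - 155625)*(-172195 + (-65963 - 1*243419)) = -446139*(-172195 + (-65963 - 243419)) = -446139*(-172195 - 309382) = -446139*(-481577) = 214850281203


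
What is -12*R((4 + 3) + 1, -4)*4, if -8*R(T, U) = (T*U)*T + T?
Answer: -1488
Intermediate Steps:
R(T, U) = -T/8 - U*T**2/8 (R(T, U) = -((T*U)*T + T)/8 = -(U*T**2 + T)/8 = -(T + U*T**2)/8 = -T/8 - U*T**2/8)
-12*R((4 + 3) + 1, -4)*4 = -(-3)*((4 + 3) + 1)*(1 + ((4 + 3) + 1)*(-4))/2*4 = -(-3)*(7 + 1)*(1 + (7 + 1)*(-4))/2*4 = -(-3)*8*(1 + 8*(-4))/2*4 = -(-3)*8*(1 - 32)/2*4 = -(-3)*8*(-31)/2*4 = -12*31*4 = -372*4 = -1488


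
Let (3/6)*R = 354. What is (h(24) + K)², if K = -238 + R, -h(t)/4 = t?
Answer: 139876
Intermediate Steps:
R = 708 (R = 2*354 = 708)
h(t) = -4*t
K = 470 (K = -238 + 708 = 470)
(h(24) + K)² = (-4*24 + 470)² = (-96 + 470)² = 374² = 139876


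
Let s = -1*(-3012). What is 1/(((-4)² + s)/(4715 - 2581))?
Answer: 1067/1514 ≈ 0.70476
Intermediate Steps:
s = 3012
1/(((-4)² + s)/(4715 - 2581)) = 1/(((-4)² + 3012)/(4715 - 2581)) = 1/((16 + 3012)/2134) = 1/(3028*(1/2134)) = 1/(1514/1067) = 1067/1514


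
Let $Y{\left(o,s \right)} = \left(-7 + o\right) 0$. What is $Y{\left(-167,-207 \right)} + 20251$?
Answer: $20251$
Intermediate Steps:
$Y{\left(o,s \right)} = 0$
$Y{\left(-167,-207 \right)} + 20251 = 0 + 20251 = 20251$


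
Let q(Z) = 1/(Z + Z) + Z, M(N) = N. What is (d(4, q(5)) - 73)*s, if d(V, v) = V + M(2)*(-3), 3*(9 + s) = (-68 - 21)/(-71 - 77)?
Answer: 97675/148 ≈ 659.97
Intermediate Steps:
q(Z) = Z + 1/(2*Z) (q(Z) = 1/(2*Z) + Z = Z + 1/(2*Z))
s = -3907/444 (s = -9 + ((-68 - 21)/(-71 - 77))/3 = -9 + (-89/(-148))/3 = -9 + (-89*(-1/148))/3 = -9 + (⅓)*(89/148) = -9 + 89/444 = -3907/444 ≈ -8.7995)
d(V, v) = -6 + V (d(V, v) = V + 2*(-3) = V - 6 = -6 + V)
(d(4, q(5)) - 73)*s = ((-6 + 4) - 73)*(-3907/444) = (-2 - 73)*(-3907/444) = -75*(-3907/444) = 97675/148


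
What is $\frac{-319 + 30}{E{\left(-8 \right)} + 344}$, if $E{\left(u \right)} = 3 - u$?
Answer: $- \frac{289}{355} \approx -0.81408$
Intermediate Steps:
$\frac{-319 + 30}{E{\left(-8 \right)} + 344} = \frac{-319 + 30}{\left(3 - -8\right) + 344} = - \frac{289}{\left(3 + 8\right) + 344} = - \frac{289}{11 + 344} = - \frac{289}{355}$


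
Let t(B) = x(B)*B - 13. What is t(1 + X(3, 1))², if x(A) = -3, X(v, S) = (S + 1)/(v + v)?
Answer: 289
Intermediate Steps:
X(v, S) = (1 + S)/(2*v) (X(v, S) = (1 + S)/((2*v)) = (1 + S)*(1/(2*v)) = (1 + S)/(2*v))
t(B) = -13 - 3*B (t(B) = -3*B - 13 = -13 - 3*B)
t(1 + X(3, 1))² = (-13 - 3*(1 + (½)*(1 + 1)/3))² = (-13 - 3*(1 + (½)*(⅓)*2))² = (-13 - 3*(1 + ⅓))² = (-13 - 3*4/3)² = (-13 - 4)² = (-17)² = 289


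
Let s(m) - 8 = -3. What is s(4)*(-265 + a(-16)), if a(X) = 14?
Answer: -1255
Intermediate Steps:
s(m) = 5 (s(m) = 8 - 3 = 5)
s(4)*(-265 + a(-16)) = 5*(-265 + 14) = 5*(-251) = -1255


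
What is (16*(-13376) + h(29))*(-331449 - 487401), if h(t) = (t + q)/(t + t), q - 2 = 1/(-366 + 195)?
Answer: 289682570327300/1653 ≈ 1.7525e+11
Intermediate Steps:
q = 341/171 (q = 2 + 1/(-366 + 195) = 2 + 1/(-171) = 2 - 1/171 = 341/171 ≈ 1.9942)
h(t) = (341/171 + t)/(2*t) (h(t) = (t + 341/171)/(t + t) = (341/171 + t)/((2*t)) = (341/171 + t)*(1/(2*t)) = (341/171 + t)/(2*t))
(16*(-13376) + h(29))*(-331449 - 487401) = (16*(-13376) + (1/342)*(341 + 171*29)/29)*(-331449 - 487401) = (-214016 + (1/342)*(1/29)*(341 + 4959))*(-818850) = (-214016 + (1/342)*(1/29)*5300)*(-818850) = (-214016 + 2650/4959)*(-818850) = -1061302694/4959*(-818850) = 289682570327300/1653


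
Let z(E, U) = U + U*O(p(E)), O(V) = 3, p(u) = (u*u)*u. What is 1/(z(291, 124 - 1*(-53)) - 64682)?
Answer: -1/63974 ≈ -1.5631e-5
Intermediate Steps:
p(u) = u³ (p(u) = u²*u = u³)
z(E, U) = 4*U (z(E, U) = U + U*3 = U + 3*U = 4*U)
1/(z(291, 124 - 1*(-53)) - 64682) = 1/(4*(124 - 1*(-53)) - 64682) = 1/(4*(124 + 53) - 64682) = 1/(4*177 - 64682) = 1/(708 - 64682) = 1/(-63974) = -1/63974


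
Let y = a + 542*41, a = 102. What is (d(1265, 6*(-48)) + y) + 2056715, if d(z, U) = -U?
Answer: 2079327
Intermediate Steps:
y = 22324 (y = 102 + 542*41 = 102 + 22222 = 22324)
(d(1265, 6*(-48)) + y) + 2056715 = (-6*(-48) + 22324) + 2056715 = (-1*(-288) + 22324) + 2056715 = (288 + 22324) + 2056715 = 22612 + 2056715 = 2079327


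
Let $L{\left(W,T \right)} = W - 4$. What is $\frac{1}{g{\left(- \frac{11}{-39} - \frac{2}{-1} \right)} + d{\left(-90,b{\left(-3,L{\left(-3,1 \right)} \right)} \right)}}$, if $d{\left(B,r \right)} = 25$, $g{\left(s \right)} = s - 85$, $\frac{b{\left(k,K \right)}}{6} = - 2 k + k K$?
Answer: $- \frac{39}{2251} \approx -0.017326$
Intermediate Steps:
$L{\left(W,T \right)} = -4 + W$ ($L{\left(W,T \right)} = W - 4 = -4 + W$)
$b{\left(k,K \right)} = - 12 k + 6 K k$ ($b{\left(k,K \right)} = 6 \left(- 2 k + k K\right) = 6 \left(- 2 k + K k\right) = - 12 k + 6 K k$)
$g{\left(s \right)} = -85 + s$
$\frac{1}{g{\left(- \frac{11}{-39} - \frac{2}{-1} \right)} + d{\left(-90,b{\left(-3,L{\left(-3,1 \right)} \right)} \right)}} = \frac{1}{\left(-85 - \left(-2 - \frac{11}{39}\right)\right) + 25} = \frac{1}{\left(-85 - - \frac{89}{39}\right) + 25} = \frac{1}{\left(-85 + \left(\frac{11}{39} + 2\right)\right) + 25} = \frac{1}{\left(-85 + \frac{89}{39}\right) + 25} = \frac{1}{- \frac{3226}{39} + 25} = \frac{1}{- \frac{2251}{39}} = - \frac{39}{2251}$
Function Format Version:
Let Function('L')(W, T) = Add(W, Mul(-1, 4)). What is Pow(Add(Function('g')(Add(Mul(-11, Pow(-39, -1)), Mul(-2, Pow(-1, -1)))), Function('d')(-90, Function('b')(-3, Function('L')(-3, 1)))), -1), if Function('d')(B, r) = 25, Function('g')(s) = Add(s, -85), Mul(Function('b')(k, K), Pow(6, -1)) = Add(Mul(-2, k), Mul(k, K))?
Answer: Rational(-39, 2251) ≈ -0.017326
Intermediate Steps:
Function('L')(W, T) = Add(-4, W) (Function('L')(W, T) = Add(W, -4) = Add(-4, W))
Function('b')(k, K) = Add(Mul(-12, k), Mul(6, K, k)) (Function('b')(k, K) = Mul(6, Add(Mul(-2, k), Mul(k, K))) = Mul(6, Add(Mul(-2, k), Mul(K, k))) = Add(Mul(-12, k), Mul(6, K, k)))
Function('g')(s) = Add(-85, s)
Pow(Add(Function('g')(Add(Mul(-11, Pow(-39, -1)), Mul(-2, Pow(-1, -1)))), Function('d')(-90, Function('b')(-3, Function('L')(-3, 1)))), -1) = Pow(Add(Add(-85, Add(Mul(-11, Pow(-39, -1)), Mul(-2, Pow(-1, -1)))), 25), -1) = Pow(Add(Add(-85, Add(Mul(-11, Rational(-1, 39)), Mul(-2, -1))), 25), -1) = Pow(Add(Add(-85, Add(Rational(11, 39), 2)), 25), -1) = Pow(Add(Add(-85, Rational(89, 39)), 25), -1) = Pow(Add(Rational(-3226, 39), 25), -1) = Pow(Rational(-2251, 39), -1) = Rational(-39, 2251)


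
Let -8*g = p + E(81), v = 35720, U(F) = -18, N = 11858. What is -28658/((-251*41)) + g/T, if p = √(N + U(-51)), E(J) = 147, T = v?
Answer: 8187797303/2940756160 - √185/35720 ≈ 2.7839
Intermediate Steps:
T = 35720
p = 8*√185 (p = √(11858 - 18) = √11840 = 8*√185 ≈ 108.81)
g = -147/8 - √185 (g = -(8*√185 + 147)/8 = -(147 + 8*√185)/8 = -147/8 - √185 ≈ -31.976)
-28658/((-251*41)) + g/T = -28658/((-251*41)) + (-147/8 - √185)/35720 = -28658/(-10291) + (-147/8 - √185)*(1/35720) = -28658*(-1/10291) + (-147/285760 - √185/35720) = 28658/10291 + (-147/285760 - √185/35720) = 8187797303/2940756160 - √185/35720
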